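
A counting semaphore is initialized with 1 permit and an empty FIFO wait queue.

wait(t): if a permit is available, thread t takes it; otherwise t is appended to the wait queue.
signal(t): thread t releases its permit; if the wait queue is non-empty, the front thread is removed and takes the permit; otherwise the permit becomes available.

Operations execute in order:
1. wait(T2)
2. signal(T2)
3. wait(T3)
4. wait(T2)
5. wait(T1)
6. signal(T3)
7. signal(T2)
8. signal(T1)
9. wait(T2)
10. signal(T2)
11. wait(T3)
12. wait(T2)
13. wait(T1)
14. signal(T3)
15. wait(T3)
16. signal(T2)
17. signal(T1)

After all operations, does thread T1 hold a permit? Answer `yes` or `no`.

Step 1: wait(T2) -> count=0 queue=[] holders={T2}
Step 2: signal(T2) -> count=1 queue=[] holders={none}
Step 3: wait(T3) -> count=0 queue=[] holders={T3}
Step 4: wait(T2) -> count=0 queue=[T2] holders={T3}
Step 5: wait(T1) -> count=0 queue=[T2,T1] holders={T3}
Step 6: signal(T3) -> count=0 queue=[T1] holders={T2}
Step 7: signal(T2) -> count=0 queue=[] holders={T1}
Step 8: signal(T1) -> count=1 queue=[] holders={none}
Step 9: wait(T2) -> count=0 queue=[] holders={T2}
Step 10: signal(T2) -> count=1 queue=[] holders={none}
Step 11: wait(T3) -> count=0 queue=[] holders={T3}
Step 12: wait(T2) -> count=0 queue=[T2] holders={T3}
Step 13: wait(T1) -> count=0 queue=[T2,T1] holders={T3}
Step 14: signal(T3) -> count=0 queue=[T1] holders={T2}
Step 15: wait(T3) -> count=0 queue=[T1,T3] holders={T2}
Step 16: signal(T2) -> count=0 queue=[T3] holders={T1}
Step 17: signal(T1) -> count=0 queue=[] holders={T3}
Final holders: {T3} -> T1 not in holders

Answer: no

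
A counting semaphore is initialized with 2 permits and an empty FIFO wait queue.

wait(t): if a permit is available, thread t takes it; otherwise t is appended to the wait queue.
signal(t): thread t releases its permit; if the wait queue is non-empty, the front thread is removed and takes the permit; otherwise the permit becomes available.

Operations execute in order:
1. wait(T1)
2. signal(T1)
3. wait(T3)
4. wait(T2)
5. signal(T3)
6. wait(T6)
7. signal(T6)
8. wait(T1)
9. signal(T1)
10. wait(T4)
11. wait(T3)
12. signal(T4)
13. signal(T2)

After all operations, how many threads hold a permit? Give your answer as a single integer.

Step 1: wait(T1) -> count=1 queue=[] holders={T1}
Step 2: signal(T1) -> count=2 queue=[] holders={none}
Step 3: wait(T3) -> count=1 queue=[] holders={T3}
Step 4: wait(T2) -> count=0 queue=[] holders={T2,T3}
Step 5: signal(T3) -> count=1 queue=[] holders={T2}
Step 6: wait(T6) -> count=0 queue=[] holders={T2,T6}
Step 7: signal(T6) -> count=1 queue=[] holders={T2}
Step 8: wait(T1) -> count=0 queue=[] holders={T1,T2}
Step 9: signal(T1) -> count=1 queue=[] holders={T2}
Step 10: wait(T4) -> count=0 queue=[] holders={T2,T4}
Step 11: wait(T3) -> count=0 queue=[T3] holders={T2,T4}
Step 12: signal(T4) -> count=0 queue=[] holders={T2,T3}
Step 13: signal(T2) -> count=1 queue=[] holders={T3}
Final holders: {T3} -> 1 thread(s)

Answer: 1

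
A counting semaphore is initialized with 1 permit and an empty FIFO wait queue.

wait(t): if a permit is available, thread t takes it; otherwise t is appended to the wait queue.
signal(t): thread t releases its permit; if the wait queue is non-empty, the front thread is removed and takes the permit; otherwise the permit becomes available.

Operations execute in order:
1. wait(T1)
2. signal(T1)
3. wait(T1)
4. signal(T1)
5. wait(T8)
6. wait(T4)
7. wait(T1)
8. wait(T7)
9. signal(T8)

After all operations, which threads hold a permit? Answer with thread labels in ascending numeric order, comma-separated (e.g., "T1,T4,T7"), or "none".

Step 1: wait(T1) -> count=0 queue=[] holders={T1}
Step 2: signal(T1) -> count=1 queue=[] holders={none}
Step 3: wait(T1) -> count=0 queue=[] holders={T1}
Step 4: signal(T1) -> count=1 queue=[] holders={none}
Step 5: wait(T8) -> count=0 queue=[] holders={T8}
Step 6: wait(T4) -> count=0 queue=[T4] holders={T8}
Step 7: wait(T1) -> count=0 queue=[T4,T1] holders={T8}
Step 8: wait(T7) -> count=0 queue=[T4,T1,T7] holders={T8}
Step 9: signal(T8) -> count=0 queue=[T1,T7] holders={T4}
Final holders: T4

Answer: T4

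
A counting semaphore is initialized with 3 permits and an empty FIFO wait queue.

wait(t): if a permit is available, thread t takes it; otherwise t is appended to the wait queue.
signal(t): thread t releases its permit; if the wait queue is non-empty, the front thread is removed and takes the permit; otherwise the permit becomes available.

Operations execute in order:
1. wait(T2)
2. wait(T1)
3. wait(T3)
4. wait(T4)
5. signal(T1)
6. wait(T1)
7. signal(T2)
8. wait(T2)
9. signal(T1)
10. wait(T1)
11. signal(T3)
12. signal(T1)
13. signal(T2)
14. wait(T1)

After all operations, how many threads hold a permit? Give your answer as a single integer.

Answer: 2

Derivation:
Step 1: wait(T2) -> count=2 queue=[] holders={T2}
Step 2: wait(T1) -> count=1 queue=[] holders={T1,T2}
Step 3: wait(T3) -> count=0 queue=[] holders={T1,T2,T3}
Step 4: wait(T4) -> count=0 queue=[T4] holders={T1,T2,T3}
Step 5: signal(T1) -> count=0 queue=[] holders={T2,T3,T4}
Step 6: wait(T1) -> count=0 queue=[T1] holders={T2,T3,T4}
Step 7: signal(T2) -> count=0 queue=[] holders={T1,T3,T4}
Step 8: wait(T2) -> count=0 queue=[T2] holders={T1,T3,T4}
Step 9: signal(T1) -> count=0 queue=[] holders={T2,T3,T4}
Step 10: wait(T1) -> count=0 queue=[T1] holders={T2,T3,T4}
Step 11: signal(T3) -> count=0 queue=[] holders={T1,T2,T4}
Step 12: signal(T1) -> count=1 queue=[] holders={T2,T4}
Step 13: signal(T2) -> count=2 queue=[] holders={T4}
Step 14: wait(T1) -> count=1 queue=[] holders={T1,T4}
Final holders: {T1,T4} -> 2 thread(s)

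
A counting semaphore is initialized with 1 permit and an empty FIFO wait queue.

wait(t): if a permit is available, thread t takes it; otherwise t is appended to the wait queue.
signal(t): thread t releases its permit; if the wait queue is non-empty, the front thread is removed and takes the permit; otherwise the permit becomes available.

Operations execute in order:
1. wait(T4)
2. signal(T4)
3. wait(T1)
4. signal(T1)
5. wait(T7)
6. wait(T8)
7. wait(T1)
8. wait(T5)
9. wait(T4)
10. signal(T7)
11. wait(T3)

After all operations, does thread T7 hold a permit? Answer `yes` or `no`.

Step 1: wait(T4) -> count=0 queue=[] holders={T4}
Step 2: signal(T4) -> count=1 queue=[] holders={none}
Step 3: wait(T1) -> count=0 queue=[] holders={T1}
Step 4: signal(T1) -> count=1 queue=[] holders={none}
Step 5: wait(T7) -> count=0 queue=[] holders={T7}
Step 6: wait(T8) -> count=0 queue=[T8] holders={T7}
Step 7: wait(T1) -> count=0 queue=[T8,T1] holders={T7}
Step 8: wait(T5) -> count=0 queue=[T8,T1,T5] holders={T7}
Step 9: wait(T4) -> count=0 queue=[T8,T1,T5,T4] holders={T7}
Step 10: signal(T7) -> count=0 queue=[T1,T5,T4] holders={T8}
Step 11: wait(T3) -> count=0 queue=[T1,T5,T4,T3] holders={T8}
Final holders: {T8} -> T7 not in holders

Answer: no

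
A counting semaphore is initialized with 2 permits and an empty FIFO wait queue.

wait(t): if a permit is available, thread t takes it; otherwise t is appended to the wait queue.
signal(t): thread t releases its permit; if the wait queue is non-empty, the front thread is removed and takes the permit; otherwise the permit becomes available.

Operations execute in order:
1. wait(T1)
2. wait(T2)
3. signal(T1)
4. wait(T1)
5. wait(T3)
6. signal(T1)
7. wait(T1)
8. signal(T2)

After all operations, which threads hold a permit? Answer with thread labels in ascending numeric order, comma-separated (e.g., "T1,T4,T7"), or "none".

Step 1: wait(T1) -> count=1 queue=[] holders={T1}
Step 2: wait(T2) -> count=0 queue=[] holders={T1,T2}
Step 3: signal(T1) -> count=1 queue=[] holders={T2}
Step 4: wait(T1) -> count=0 queue=[] holders={T1,T2}
Step 5: wait(T3) -> count=0 queue=[T3] holders={T1,T2}
Step 6: signal(T1) -> count=0 queue=[] holders={T2,T3}
Step 7: wait(T1) -> count=0 queue=[T1] holders={T2,T3}
Step 8: signal(T2) -> count=0 queue=[] holders={T1,T3}
Final holders: T1,T3

Answer: T1,T3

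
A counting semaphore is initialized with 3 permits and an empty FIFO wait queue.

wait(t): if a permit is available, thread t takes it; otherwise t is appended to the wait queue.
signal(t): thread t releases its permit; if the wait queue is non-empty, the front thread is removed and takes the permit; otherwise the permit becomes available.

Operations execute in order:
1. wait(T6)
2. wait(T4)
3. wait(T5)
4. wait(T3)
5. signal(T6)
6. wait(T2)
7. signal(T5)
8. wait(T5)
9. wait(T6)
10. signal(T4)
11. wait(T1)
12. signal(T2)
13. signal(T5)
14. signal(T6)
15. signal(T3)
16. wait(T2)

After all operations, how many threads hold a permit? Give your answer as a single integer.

Answer: 2

Derivation:
Step 1: wait(T6) -> count=2 queue=[] holders={T6}
Step 2: wait(T4) -> count=1 queue=[] holders={T4,T6}
Step 3: wait(T5) -> count=0 queue=[] holders={T4,T5,T6}
Step 4: wait(T3) -> count=0 queue=[T3] holders={T4,T5,T6}
Step 5: signal(T6) -> count=0 queue=[] holders={T3,T4,T5}
Step 6: wait(T2) -> count=0 queue=[T2] holders={T3,T4,T5}
Step 7: signal(T5) -> count=0 queue=[] holders={T2,T3,T4}
Step 8: wait(T5) -> count=0 queue=[T5] holders={T2,T3,T4}
Step 9: wait(T6) -> count=0 queue=[T5,T6] holders={T2,T3,T4}
Step 10: signal(T4) -> count=0 queue=[T6] holders={T2,T3,T5}
Step 11: wait(T1) -> count=0 queue=[T6,T1] holders={T2,T3,T5}
Step 12: signal(T2) -> count=0 queue=[T1] holders={T3,T5,T6}
Step 13: signal(T5) -> count=0 queue=[] holders={T1,T3,T6}
Step 14: signal(T6) -> count=1 queue=[] holders={T1,T3}
Step 15: signal(T3) -> count=2 queue=[] holders={T1}
Step 16: wait(T2) -> count=1 queue=[] holders={T1,T2}
Final holders: {T1,T2} -> 2 thread(s)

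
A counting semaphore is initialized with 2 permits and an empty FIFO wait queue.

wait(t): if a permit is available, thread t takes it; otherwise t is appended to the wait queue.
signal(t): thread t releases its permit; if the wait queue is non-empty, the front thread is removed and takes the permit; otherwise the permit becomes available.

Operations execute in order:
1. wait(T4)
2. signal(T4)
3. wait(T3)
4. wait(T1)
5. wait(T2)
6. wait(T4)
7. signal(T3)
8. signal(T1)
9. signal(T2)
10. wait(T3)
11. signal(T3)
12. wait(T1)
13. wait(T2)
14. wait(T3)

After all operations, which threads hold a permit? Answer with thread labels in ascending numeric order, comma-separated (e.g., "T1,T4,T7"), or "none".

Answer: T1,T4

Derivation:
Step 1: wait(T4) -> count=1 queue=[] holders={T4}
Step 2: signal(T4) -> count=2 queue=[] holders={none}
Step 3: wait(T3) -> count=1 queue=[] holders={T3}
Step 4: wait(T1) -> count=0 queue=[] holders={T1,T3}
Step 5: wait(T2) -> count=0 queue=[T2] holders={T1,T3}
Step 6: wait(T4) -> count=0 queue=[T2,T4] holders={T1,T3}
Step 7: signal(T3) -> count=0 queue=[T4] holders={T1,T2}
Step 8: signal(T1) -> count=0 queue=[] holders={T2,T4}
Step 9: signal(T2) -> count=1 queue=[] holders={T4}
Step 10: wait(T3) -> count=0 queue=[] holders={T3,T4}
Step 11: signal(T3) -> count=1 queue=[] holders={T4}
Step 12: wait(T1) -> count=0 queue=[] holders={T1,T4}
Step 13: wait(T2) -> count=0 queue=[T2] holders={T1,T4}
Step 14: wait(T3) -> count=0 queue=[T2,T3] holders={T1,T4}
Final holders: T1,T4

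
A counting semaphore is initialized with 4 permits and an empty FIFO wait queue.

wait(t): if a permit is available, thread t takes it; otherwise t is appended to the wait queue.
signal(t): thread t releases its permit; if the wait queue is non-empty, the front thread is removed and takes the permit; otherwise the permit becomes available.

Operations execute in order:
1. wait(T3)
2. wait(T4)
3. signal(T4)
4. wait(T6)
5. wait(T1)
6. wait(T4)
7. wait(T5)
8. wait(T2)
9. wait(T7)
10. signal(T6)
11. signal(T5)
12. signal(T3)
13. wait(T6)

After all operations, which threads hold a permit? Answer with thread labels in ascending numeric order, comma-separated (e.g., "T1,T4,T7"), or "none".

Step 1: wait(T3) -> count=3 queue=[] holders={T3}
Step 2: wait(T4) -> count=2 queue=[] holders={T3,T4}
Step 3: signal(T4) -> count=3 queue=[] holders={T3}
Step 4: wait(T6) -> count=2 queue=[] holders={T3,T6}
Step 5: wait(T1) -> count=1 queue=[] holders={T1,T3,T6}
Step 6: wait(T4) -> count=0 queue=[] holders={T1,T3,T4,T6}
Step 7: wait(T5) -> count=0 queue=[T5] holders={T1,T3,T4,T6}
Step 8: wait(T2) -> count=0 queue=[T5,T2] holders={T1,T3,T4,T6}
Step 9: wait(T7) -> count=0 queue=[T5,T2,T7] holders={T1,T3,T4,T6}
Step 10: signal(T6) -> count=0 queue=[T2,T7] holders={T1,T3,T4,T5}
Step 11: signal(T5) -> count=0 queue=[T7] holders={T1,T2,T3,T4}
Step 12: signal(T3) -> count=0 queue=[] holders={T1,T2,T4,T7}
Step 13: wait(T6) -> count=0 queue=[T6] holders={T1,T2,T4,T7}
Final holders: T1,T2,T4,T7

Answer: T1,T2,T4,T7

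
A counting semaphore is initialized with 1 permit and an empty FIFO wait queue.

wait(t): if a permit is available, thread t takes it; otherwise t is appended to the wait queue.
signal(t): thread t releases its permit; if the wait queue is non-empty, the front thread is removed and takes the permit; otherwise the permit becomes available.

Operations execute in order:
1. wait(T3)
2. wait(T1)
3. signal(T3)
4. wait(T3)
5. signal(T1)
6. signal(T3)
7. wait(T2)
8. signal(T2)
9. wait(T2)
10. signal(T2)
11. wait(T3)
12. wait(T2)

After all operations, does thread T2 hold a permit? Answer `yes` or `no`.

Answer: no

Derivation:
Step 1: wait(T3) -> count=0 queue=[] holders={T3}
Step 2: wait(T1) -> count=0 queue=[T1] holders={T3}
Step 3: signal(T3) -> count=0 queue=[] holders={T1}
Step 4: wait(T3) -> count=0 queue=[T3] holders={T1}
Step 5: signal(T1) -> count=0 queue=[] holders={T3}
Step 6: signal(T3) -> count=1 queue=[] holders={none}
Step 7: wait(T2) -> count=0 queue=[] holders={T2}
Step 8: signal(T2) -> count=1 queue=[] holders={none}
Step 9: wait(T2) -> count=0 queue=[] holders={T2}
Step 10: signal(T2) -> count=1 queue=[] holders={none}
Step 11: wait(T3) -> count=0 queue=[] holders={T3}
Step 12: wait(T2) -> count=0 queue=[T2] holders={T3}
Final holders: {T3} -> T2 not in holders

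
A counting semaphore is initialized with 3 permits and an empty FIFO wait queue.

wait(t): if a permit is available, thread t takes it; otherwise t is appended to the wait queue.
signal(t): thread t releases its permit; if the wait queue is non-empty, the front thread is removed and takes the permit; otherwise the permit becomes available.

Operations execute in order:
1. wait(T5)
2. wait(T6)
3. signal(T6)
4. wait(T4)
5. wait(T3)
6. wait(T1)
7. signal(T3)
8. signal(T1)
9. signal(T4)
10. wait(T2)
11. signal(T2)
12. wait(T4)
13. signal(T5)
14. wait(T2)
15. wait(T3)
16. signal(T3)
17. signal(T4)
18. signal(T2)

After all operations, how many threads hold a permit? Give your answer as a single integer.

Step 1: wait(T5) -> count=2 queue=[] holders={T5}
Step 2: wait(T6) -> count=1 queue=[] holders={T5,T6}
Step 3: signal(T6) -> count=2 queue=[] holders={T5}
Step 4: wait(T4) -> count=1 queue=[] holders={T4,T5}
Step 5: wait(T3) -> count=0 queue=[] holders={T3,T4,T5}
Step 6: wait(T1) -> count=0 queue=[T1] holders={T3,T4,T5}
Step 7: signal(T3) -> count=0 queue=[] holders={T1,T4,T5}
Step 8: signal(T1) -> count=1 queue=[] holders={T4,T5}
Step 9: signal(T4) -> count=2 queue=[] holders={T5}
Step 10: wait(T2) -> count=1 queue=[] holders={T2,T5}
Step 11: signal(T2) -> count=2 queue=[] holders={T5}
Step 12: wait(T4) -> count=1 queue=[] holders={T4,T5}
Step 13: signal(T5) -> count=2 queue=[] holders={T4}
Step 14: wait(T2) -> count=1 queue=[] holders={T2,T4}
Step 15: wait(T3) -> count=0 queue=[] holders={T2,T3,T4}
Step 16: signal(T3) -> count=1 queue=[] holders={T2,T4}
Step 17: signal(T4) -> count=2 queue=[] holders={T2}
Step 18: signal(T2) -> count=3 queue=[] holders={none}
Final holders: {none} -> 0 thread(s)

Answer: 0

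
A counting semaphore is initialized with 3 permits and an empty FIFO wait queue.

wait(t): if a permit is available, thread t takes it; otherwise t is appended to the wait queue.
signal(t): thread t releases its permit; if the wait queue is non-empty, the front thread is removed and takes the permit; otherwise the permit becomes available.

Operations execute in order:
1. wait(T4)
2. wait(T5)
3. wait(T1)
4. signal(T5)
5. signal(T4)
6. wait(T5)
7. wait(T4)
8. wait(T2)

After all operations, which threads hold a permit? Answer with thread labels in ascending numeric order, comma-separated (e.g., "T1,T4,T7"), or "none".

Answer: T1,T4,T5

Derivation:
Step 1: wait(T4) -> count=2 queue=[] holders={T4}
Step 2: wait(T5) -> count=1 queue=[] holders={T4,T5}
Step 3: wait(T1) -> count=0 queue=[] holders={T1,T4,T5}
Step 4: signal(T5) -> count=1 queue=[] holders={T1,T4}
Step 5: signal(T4) -> count=2 queue=[] holders={T1}
Step 6: wait(T5) -> count=1 queue=[] holders={T1,T5}
Step 7: wait(T4) -> count=0 queue=[] holders={T1,T4,T5}
Step 8: wait(T2) -> count=0 queue=[T2] holders={T1,T4,T5}
Final holders: T1,T4,T5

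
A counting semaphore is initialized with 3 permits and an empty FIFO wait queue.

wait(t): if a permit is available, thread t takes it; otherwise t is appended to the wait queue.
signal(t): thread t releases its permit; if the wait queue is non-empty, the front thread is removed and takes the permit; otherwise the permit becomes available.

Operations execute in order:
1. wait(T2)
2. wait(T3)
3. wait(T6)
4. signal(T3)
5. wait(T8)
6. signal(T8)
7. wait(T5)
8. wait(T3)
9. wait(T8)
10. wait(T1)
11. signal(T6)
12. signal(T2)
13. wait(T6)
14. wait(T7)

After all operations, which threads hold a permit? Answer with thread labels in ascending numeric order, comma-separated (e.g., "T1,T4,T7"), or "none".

Step 1: wait(T2) -> count=2 queue=[] holders={T2}
Step 2: wait(T3) -> count=1 queue=[] holders={T2,T3}
Step 3: wait(T6) -> count=0 queue=[] holders={T2,T3,T6}
Step 4: signal(T3) -> count=1 queue=[] holders={T2,T6}
Step 5: wait(T8) -> count=0 queue=[] holders={T2,T6,T8}
Step 6: signal(T8) -> count=1 queue=[] holders={T2,T6}
Step 7: wait(T5) -> count=0 queue=[] holders={T2,T5,T6}
Step 8: wait(T3) -> count=0 queue=[T3] holders={T2,T5,T6}
Step 9: wait(T8) -> count=0 queue=[T3,T8] holders={T2,T5,T6}
Step 10: wait(T1) -> count=0 queue=[T3,T8,T1] holders={T2,T5,T6}
Step 11: signal(T6) -> count=0 queue=[T8,T1] holders={T2,T3,T5}
Step 12: signal(T2) -> count=0 queue=[T1] holders={T3,T5,T8}
Step 13: wait(T6) -> count=0 queue=[T1,T6] holders={T3,T5,T8}
Step 14: wait(T7) -> count=0 queue=[T1,T6,T7] holders={T3,T5,T8}
Final holders: T3,T5,T8

Answer: T3,T5,T8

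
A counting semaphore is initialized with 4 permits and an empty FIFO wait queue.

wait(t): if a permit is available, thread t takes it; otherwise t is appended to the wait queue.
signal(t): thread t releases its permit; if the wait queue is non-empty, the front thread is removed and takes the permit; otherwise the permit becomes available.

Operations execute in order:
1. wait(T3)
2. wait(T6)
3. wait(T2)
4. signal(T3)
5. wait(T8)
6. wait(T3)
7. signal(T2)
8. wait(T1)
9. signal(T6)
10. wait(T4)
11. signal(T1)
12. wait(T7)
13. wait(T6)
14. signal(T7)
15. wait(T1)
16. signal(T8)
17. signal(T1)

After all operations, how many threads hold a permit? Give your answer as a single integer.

Answer: 3

Derivation:
Step 1: wait(T3) -> count=3 queue=[] holders={T3}
Step 2: wait(T6) -> count=2 queue=[] holders={T3,T6}
Step 3: wait(T2) -> count=1 queue=[] holders={T2,T3,T6}
Step 4: signal(T3) -> count=2 queue=[] holders={T2,T6}
Step 5: wait(T8) -> count=1 queue=[] holders={T2,T6,T8}
Step 6: wait(T3) -> count=0 queue=[] holders={T2,T3,T6,T8}
Step 7: signal(T2) -> count=1 queue=[] holders={T3,T6,T8}
Step 8: wait(T1) -> count=0 queue=[] holders={T1,T3,T6,T8}
Step 9: signal(T6) -> count=1 queue=[] holders={T1,T3,T8}
Step 10: wait(T4) -> count=0 queue=[] holders={T1,T3,T4,T8}
Step 11: signal(T1) -> count=1 queue=[] holders={T3,T4,T8}
Step 12: wait(T7) -> count=0 queue=[] holders={T3,T4,T7,T8}
Step 13: wait(T6) -> count=0 queue=[T6] holders={T3,T4,T7,T8}
Step 14: signal(T7) -> count=0 queue=[] holders={T3,T4,T6,T8}
Step 15: wait(T1) -> count=0 queue=[T1] holders={T3,T4,T6,T8}
Step 16: signal(T8) -> count=0 queue=[] holders={T1,T3,T4,T6}
Step 17: signal(T1) -> count=1 queue=[] holders={T3,T4,T6}
Final holders: {T3,T4,T6} -> 3 thread(s)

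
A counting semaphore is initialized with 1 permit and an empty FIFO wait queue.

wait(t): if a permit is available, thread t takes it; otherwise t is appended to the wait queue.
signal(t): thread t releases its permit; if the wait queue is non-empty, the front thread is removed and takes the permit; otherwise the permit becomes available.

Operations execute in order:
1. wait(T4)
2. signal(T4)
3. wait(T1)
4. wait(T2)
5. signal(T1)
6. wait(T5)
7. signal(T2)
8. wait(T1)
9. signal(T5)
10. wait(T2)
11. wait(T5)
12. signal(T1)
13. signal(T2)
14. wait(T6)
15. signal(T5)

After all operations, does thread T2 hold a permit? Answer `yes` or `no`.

Answer: no

Derivation:
Step 1: wait(T4) -> count=0 queue=[] holders={T4}
Step 2: signal(T4) -> count=1 queue=[] holders={none}
Step 3: wait(T1) -> count=0 queue=[] holders={T1}
Step 4: wait(T2) -> count=0 queue=[T2] holders={T1}
Step 5: signal(T1) -> count=0 queue=[] holders={T2}
Step 6: wait(T5) -> count=0 queue=[T5] holders={T2}
Step 7: signal(T2) -> count=0 queue=[] holders={T5}
Step 8: wait(T1) -> count=0 queue=[T1] holders={T5}
Step 9: signal(T5) -> count=0 queue=[] holders={T1}
Step 10: wait(T2) -> count=0 queue=[T2] holders={T1}
Step 11: wait(T5) -> count=0 queue=[T2,T5] holders={T1}
Step 12: signal(T1) -> count=0 queue=[T5] holders={T2}
Step 13: signal(T2) -> count=0 queue=[] holders={T5}
Step 14: wait(T6) -> count=0 queue=[T6] holders={T5}
Step 15: signal(T5) -> count=0 queue=[] holders={T6}
Final holders: {T6} -> T2 not in holders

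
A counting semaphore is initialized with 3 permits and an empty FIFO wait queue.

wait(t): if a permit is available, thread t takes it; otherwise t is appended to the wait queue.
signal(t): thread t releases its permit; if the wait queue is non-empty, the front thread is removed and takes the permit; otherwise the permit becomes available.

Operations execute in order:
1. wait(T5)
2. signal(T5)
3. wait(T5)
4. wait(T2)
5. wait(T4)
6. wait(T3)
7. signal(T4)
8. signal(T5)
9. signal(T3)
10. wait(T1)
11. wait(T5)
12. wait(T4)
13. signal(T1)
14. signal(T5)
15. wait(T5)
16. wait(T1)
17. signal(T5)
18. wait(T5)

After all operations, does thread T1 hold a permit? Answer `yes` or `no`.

Answer: yes

Derivation:
Step 1: wait(T5) -> count=2 queue=[] holders={T5}
Step 2: signal(T5) -> count=3 queue=[] holders={none}
Step 3: wait(T5) -> count=2 queue=[] holders={T5}
Step 4: wait(T2) -> count=1 queue=[] holders={T2,T5}
Step 5: wait(T4) -> count=0 queue=[] holders={T2,T4,T5}
Step 6: wait(T3) -> count=0 queue=[T3] holders={T2,T4,T5}
Step 7: signal(T4) -> count=0 queue=[] holders={T2,T3,T5}
Step 8: signal(T5) -> count=1 queue=[] holders={T2,T3}
Step 9: signal(T3) -> count=2 queue=[] holders={T2}
Step 10: wait(T1) -> count=1 queue=[] holders={T1,T2}
Step 11: wait(T5) -> count=0 queue=[] holders={T1,T2,T5}
Step 12: wait(T4) -> count=0 queue=[T4] holders={T1,T2,T5}
Step 13: signal(T1) -> count=0 queue=[] holders={T2,T4,T5}
Step 14: signal(T5) -> count=1 queue=[] holders={T2,T4}
Step 15: wait(T5) -> count=0 queue=[] holders={T2,T4,T5}
Step 16: wait(T1) -> count=0 queue=[T1] holders={T2,T4,T5}
Step 17: signal(T5) -> count=0 queue=[] holders={T1,T2,T4}
Step 18: wait(T5) -> count=0 queue=[T5] holders={T1,T2,T4}
Final holders: {T1,T2,T4} -> T1 in holders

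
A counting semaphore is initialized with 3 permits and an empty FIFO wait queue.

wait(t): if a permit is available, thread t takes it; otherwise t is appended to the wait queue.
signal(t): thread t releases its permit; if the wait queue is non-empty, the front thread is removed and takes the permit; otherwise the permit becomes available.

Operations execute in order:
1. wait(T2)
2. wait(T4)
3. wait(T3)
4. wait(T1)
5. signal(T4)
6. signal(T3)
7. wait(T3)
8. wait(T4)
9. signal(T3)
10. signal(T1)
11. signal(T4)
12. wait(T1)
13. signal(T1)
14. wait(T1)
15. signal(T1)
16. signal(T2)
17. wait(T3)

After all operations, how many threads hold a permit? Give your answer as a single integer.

Step 1: wait(T2) -> count=2 queue=[] holders={T2}
Step 2: wait(T4) -> count=1 queue=[] holders={T2,T4}
Step 3: wait(T3) -> count=0 queue=[] holders={T2,T3,T4}
Step 4: wait(T1) -> count=0 queue=[T1] holders={T2,T3,T4}
Step 5: signal(T4) -> count=0 queue=[] holders={T1,T2,T3}
Step 6: signal(T3) -> count=1 queue=[] holders={T1,T2}
Step 7: wait(T3) -> count=0 queue=[] holders={T1,T2,T3}
Step 8: wait(T4) -> count=0 queue=[T4] holders={T1,T2,T3}
Step 9: signal(T3) -> count=0 queue=[] holders={T1,T2,T4}
Step 10: signal(T1) -> count=1 queue=[] holders={T2,T4}
Step 11: signal(T4) -> count=2 queue=[] holders={T2}
Step 12: wait(T1) -> count=1 queue=[] holders={T1,T2}
Step 13: signal(T1) -> count=2 queue=[] holders={T2}
Step 14: wait(T1) -> count=1 queue=[] holders={T1,T2}
Step 15: signal(T1) -> count=2 queue=[] holders={T2}
Step 16: signal(T2) -> count=3 queue=[] holders={none}
Step 17: wait(T3) -> count=2 queue=[] holders={T3}
Final holders: {T3} -> 1 thread(s)

Answer: 1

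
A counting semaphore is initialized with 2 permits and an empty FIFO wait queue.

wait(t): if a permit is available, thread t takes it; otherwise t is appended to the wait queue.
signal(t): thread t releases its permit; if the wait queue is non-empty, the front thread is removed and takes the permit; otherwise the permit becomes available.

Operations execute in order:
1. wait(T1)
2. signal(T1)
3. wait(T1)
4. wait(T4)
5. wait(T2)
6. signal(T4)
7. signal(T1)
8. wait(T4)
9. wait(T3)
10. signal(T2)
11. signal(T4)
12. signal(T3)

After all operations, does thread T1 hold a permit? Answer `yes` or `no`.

Answer: no

Derivation:
Step 1: wait(T1) -> count=1 queue=[] holders={T1}
Step 2: signal(T1) -> count=2 queue=[] holders={none}
Step 3: wait(T1) -> count=1 queue=[] holders={T1}
Step 4: wait(T4) -> count=0 queue=[] holders={T1,T4}
Step 5: wait(T2) -> count=0 queue=[T2] holders={T1,T4}
Step 6: signal(T4) -> count=0 queue=[] holders={T1,T2}
Step 7: signal(T1) -> count=1 queue=[] holders={T2}
Step 8: wait(T4) -> count=0 queue=[] holders={T2,T4}
Step 9: wait(T3) -> count=0 queue=[T3] holders={T2,T4}
Step 10: signal(T2) -> count=0 queue=[] holders={T3,T4}
Step 11: signal(T4) -> count=1 queue=[] holders={T3}
Step 12: signal(T3) -> count=2 queue=[] holders={none}
Final holders: {none} -> T1 not in holders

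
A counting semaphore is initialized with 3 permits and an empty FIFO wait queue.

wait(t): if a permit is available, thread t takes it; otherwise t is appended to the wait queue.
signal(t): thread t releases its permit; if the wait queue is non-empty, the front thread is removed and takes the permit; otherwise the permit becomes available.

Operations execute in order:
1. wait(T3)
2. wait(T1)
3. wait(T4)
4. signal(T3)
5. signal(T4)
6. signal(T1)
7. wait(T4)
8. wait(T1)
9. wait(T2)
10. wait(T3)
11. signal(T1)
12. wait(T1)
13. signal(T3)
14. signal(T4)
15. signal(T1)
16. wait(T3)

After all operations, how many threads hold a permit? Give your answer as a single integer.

Answer: 2

Derivation:
Step 1: wait(T3) -> count=2 queue=[] holders={T3}
Step 2: wait(T1) -> count=1 queue=[] holders={T1,T3}
Step 3: wait(T4) -> count=0 queue=[] holders={T1,T3,T4}
Step 4: signal(T3) -> count=1 queue=[] holders={T1,T4}
Step 5: signal(T4) -> count=2 queue=[] holders={T1}
Step 6: signal(T1) -> count=3 queue=[] holders={none}
Step 7: wait(T4) -> count=2 queue=[] holders={T4}
Step 8: wait(T1) -> count=1 queue=[] holders={T1,T4}
Step 9: wait(T2) -> count=0 queue=[] holders={T1,T2,T4}
Step 10: wait(T3) -> count=0 queue=[T3] holders={T1,T2,T4}
Step 11: signal(T1) -> count=0 queue=[] holders={T2,T3,T4}
Step 12: wait(T1) -> count=0 queue=[T1] holders={T2,T3,T4}
Step 13: signal(T3) -> count=0 queue=[] holders={T1,T2,T4}
Step 14: signal(T4) -> count=1 queue=[] holders={T1,T2}
Step 15: signal(T1) -> count=2 queue=[] holders={T2}
Step 16: wait(T3) -> count=1 queue=[] holders={T2,T3}
Final holders: {T2,T3} -> 2 thread(s)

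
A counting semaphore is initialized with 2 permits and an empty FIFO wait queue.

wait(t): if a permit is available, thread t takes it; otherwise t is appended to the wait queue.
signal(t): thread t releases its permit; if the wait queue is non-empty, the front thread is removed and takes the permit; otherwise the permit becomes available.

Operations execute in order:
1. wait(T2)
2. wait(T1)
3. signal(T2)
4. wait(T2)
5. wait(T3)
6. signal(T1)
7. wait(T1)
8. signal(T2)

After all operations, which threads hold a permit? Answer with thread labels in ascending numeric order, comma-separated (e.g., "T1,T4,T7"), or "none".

Answer: T1,T3

Derivation:
Step 1: wait(T2) -> count=1 queue=[] holders={T2}
Step 2: wait(T1) -> count=0 queue=[] holders={T1,T2}
Step 3: signal(T2) -> count=1 queue=[] holders={T1}
Step 4: wait(T2) -> count=0 queue=[] holders={T1,T2}
Step 5: wait(T3) -> count=0 queue=[T3] holders={T1,T2}
Step 6: signal(T1) -> count=0 queue=[] holders={T2,T3}
Step 7: wait(T1) -> count=0 queue=[T1] holders={T2,T3}
Step 8: signal(T2) -> count=0 queue=[] holders={T1,T3}
Final holders: T1,T3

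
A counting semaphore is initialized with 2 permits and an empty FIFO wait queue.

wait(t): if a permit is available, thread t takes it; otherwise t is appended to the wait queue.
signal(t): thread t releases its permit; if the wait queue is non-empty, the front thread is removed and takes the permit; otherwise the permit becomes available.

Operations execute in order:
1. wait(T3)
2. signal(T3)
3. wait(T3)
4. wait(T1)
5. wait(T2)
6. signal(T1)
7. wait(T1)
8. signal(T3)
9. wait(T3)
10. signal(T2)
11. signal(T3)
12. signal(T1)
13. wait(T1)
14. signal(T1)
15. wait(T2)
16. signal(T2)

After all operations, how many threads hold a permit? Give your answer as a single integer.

Step 1: wait(T3) -> count=1 queue=[] holders={T3}
Step 2: signal(T3) -> count=2 queue=[] holders={none}
Step 3: wait(T3) -> count=1 queue=[] holders={T3}
Step 4: wait(T1) -> count=0 queue=[] holders={T1,T3}
Step 5: wait(T2) -> count=0 queue=[T2] holders={T1,T3}
Step 6: signal(T1) -> count=0 queue=[] holders={T2,T3}
Step 7: wait(T1) -> count=0 queue=[T1] holders={T2,T3}
Step 8: signal(T3) -> count=0 queue=[] holders={T1,T2}
Step 9: wait(T3) -> count=0 queue=[T3] holders={T1,T2}
Step 10: signal(T2) -> count=0 queue=[] holders={T1,T3}
Step 11: signal(T3) -> count=1 queue=[] holders={T1}
Step 12: signal(T1) -> count=2 queue=[] holders={none}
Step 13: wait(T1) -> count=1 queue=[] holders={T1}
Step 14: signal(T1) -> count=2 queue=[] holders={none}
Step 15: wait(T2) -> count=1 queue=[] holders={T2}
Step 16: signal(T2) -> count=2 queue=[] holders={none}
Final holders: {none} -> 0 thread(s)

Answer: 0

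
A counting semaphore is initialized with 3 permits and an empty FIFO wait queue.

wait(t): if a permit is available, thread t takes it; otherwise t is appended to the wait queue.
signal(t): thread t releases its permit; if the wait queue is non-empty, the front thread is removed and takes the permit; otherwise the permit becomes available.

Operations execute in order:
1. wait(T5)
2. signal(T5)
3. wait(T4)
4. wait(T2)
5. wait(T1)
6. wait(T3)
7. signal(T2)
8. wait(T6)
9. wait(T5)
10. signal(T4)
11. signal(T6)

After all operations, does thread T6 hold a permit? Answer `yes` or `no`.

Answer: no

Derivation:
Step 1: wait(T5) -> count=2 queue=[] holders={T5}
Step 2: signal(T5) -> count=3 queue=[] holders={none}
Step 3: wait(T4) -> count=2 queue=[] holders={T4}
Step 4: wait(T2) -> count=1 queue=[] holders={T2,T4}
Step 5: wait(T1) -> count=0 queue=[] holders={T1,T2,T4}
Step 6: wait(T3) -> count=0 queue=[T3] holders={T1,T2,T4}
Step 7: signal(T2) -> count=0 queue=[] holders={T1,T3,T4}
Step 8: wait(T6) -> count=0 queue=[T6] holders={T1,T3,T4}
Step 9: wait(T5) -> count=0 queue=[T6,T5] holders={T1,T3,T4}
Step 10: signal(T4) -> count=0 queue=[T5] holders={T1,T3,T6}
Step 11: signal(T6) -> count=0 queue=[] holders={T1,T3,T5}
Final holders: {T1,T3,T5} -> T6 not in holders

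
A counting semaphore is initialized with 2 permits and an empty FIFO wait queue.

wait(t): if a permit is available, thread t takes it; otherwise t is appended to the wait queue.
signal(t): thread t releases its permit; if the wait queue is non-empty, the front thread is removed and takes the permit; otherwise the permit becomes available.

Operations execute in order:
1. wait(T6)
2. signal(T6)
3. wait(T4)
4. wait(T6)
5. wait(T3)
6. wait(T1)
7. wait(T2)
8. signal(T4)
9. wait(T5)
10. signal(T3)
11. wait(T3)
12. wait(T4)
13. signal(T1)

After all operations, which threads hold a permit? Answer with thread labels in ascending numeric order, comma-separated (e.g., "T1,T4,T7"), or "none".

Step 1: wait(T6) -> count=1 queue=[] holders={T6}
Step 2: signal(T6) -> count=2 queue=[] holders={none}
Step 3: wait(T4) -> count=1 queue=[] holders={T4}
Step 4: wait(T6) -> count=0 queue=[] holders={T4,T6}
Step 5: wait(T3) -> count=0 queue=[T3] holders={T4,T6}
Step 6: wait(T1) -> count=0 queue=[T3,T1] holders={T4,T6}
Step 7: wait(T2) -> count=0 queue=[T3,T1,T2] holders={T4,T6}
Step 8: signal(T4) -> count=0 queue=[T1,T2] holders={T3,T6}
Step 9: wait(T5) -> count=0 queue=[T1,T2,T5] holders={T3,T6}
Step 10: signal(T3) -> count=0 queue=[T2,T5] holders={T1,T6}
Step 11: wait(T3) -> count=0 queue=[T2,T5,T3] holders={T1,T6}
Step 12: wait(T4) -> count=0 queue=[T2,T5,T3,T4] holders={T1,T6}
Step 13: signal(T1) -> count=0 queue=[T5,T3,T4] holders={T2,T6}
Final holders: T2,T6

Answer: T2,T6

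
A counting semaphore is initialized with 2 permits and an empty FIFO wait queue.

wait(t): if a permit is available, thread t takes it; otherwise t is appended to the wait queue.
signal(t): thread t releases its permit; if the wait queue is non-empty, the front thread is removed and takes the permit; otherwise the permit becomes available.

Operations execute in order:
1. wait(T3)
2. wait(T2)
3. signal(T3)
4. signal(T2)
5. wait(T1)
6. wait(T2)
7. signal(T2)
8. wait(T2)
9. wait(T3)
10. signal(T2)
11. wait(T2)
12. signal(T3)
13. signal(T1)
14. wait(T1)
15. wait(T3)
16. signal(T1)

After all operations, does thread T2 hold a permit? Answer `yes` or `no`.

Answer: yes

Derivation:
Step 1: wait(T3) -> count=1 queue=[] holders={T3}
Step 2: wait(T2) -> count=0 queue=[] holders={T2,T3}
Step 3: signal(T3) -> count=1 queue=[] holders={T2}
Step 4: signal(T2) -> count=2 queue=[] holders={none}
Step 5: wait(T1) -> count=1 queue=[] holders={T1}
Step 6: wait(T2) -> count=0 queue=[] holders={T1,T2}
Step 7: signal(T2) -> count=1 queue=[] holders={T1}
Step 8: wait(T2) -> count=0 queue=[] holders={T1,T2}
Step 9: wait(T3) -> count=0 queue=[T3] holders={T1,T2}
Step 10: signal(T2) -> count=0 queue=[] holders={T1,T3}
Step 11: wait(T2) -> count=0 queue=[T2] holders={T1,T3}
Step 12: signal(T3) -> count=0 queue=[] holders={T1,T2}
Step 13: signal(T1) -> count=1 queue=[] holders={T2}
Step 14: wait(T1) -> count=0 queue=[] holders={T1,T2}
Step 15: wait(T3) -> count=0 queue=[T3] holders={T1,T2}
Step 16: signal(T1) -> count=0 queue=[] holders={T2,T3}
Final holders: {T2,T3} -> T2 in holders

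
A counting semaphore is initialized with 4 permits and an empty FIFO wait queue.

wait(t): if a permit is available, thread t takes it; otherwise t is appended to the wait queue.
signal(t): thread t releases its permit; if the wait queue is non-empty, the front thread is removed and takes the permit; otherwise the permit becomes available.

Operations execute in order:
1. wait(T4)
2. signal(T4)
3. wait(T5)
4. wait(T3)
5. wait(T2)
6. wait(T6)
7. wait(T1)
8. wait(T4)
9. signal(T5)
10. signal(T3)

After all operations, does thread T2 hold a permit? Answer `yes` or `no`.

Step 1: wait(T4) -> count=3 queue=[] holders={T4}
Step 2: signal(T4) -> count=4 queue=[] holders={none}
Step 3: wait(T5) -> count=3 queue=[] holders={T5}
Step 4: wait(T3) -> count=2 queue=[] holders={T3,T5}
Step 5: wait(T2) -> count=1 queue=[] holders={T2,T3,T5}
Step 6: wait(T6) -> count=0 queue=[] holders={T2,T3,T5,T6}
Step 7: wait(T1) -> count=0 queue=[T1] holders={T2,T3,T5,T6}
Step 8: wait(T4) -> count=0 queue=[T1,T4] holders={T2,T3,T5,T6}
Step 9: signal(T5) -> count=0 queue=[T4] holders={T1,T2,T3,T6}
Step 10: signal(T3) -> count=0 queue=[] holders={T1,T2,T4,T6}
Final holders: {T1,T2,T4,T6} -> T2 in holders

Answer: yes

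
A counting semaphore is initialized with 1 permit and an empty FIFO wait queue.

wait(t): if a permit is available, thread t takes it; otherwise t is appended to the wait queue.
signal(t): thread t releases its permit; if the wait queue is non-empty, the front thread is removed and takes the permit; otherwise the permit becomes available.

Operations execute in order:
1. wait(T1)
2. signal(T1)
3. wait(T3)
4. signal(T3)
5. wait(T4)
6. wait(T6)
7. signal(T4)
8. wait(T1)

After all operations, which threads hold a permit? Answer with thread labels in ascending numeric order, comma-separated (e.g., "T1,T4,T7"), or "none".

Answer: T6

Derivation:
Step 1: wait(T1) -> count=0 queue=[] holders={T1}
Step 2: signal(T1) -> count=1 queue=[] holders={none}
Step 3: wait(T3) -> count=0 queue=[] holders={T3}
Step 4: signal(T3) -> count=1 queue=[] holders={none}
Step 5: wait(T4) -> count=0 queue=[] holders={T4}
Step 6: wait(T6) -> count=0 queue=[T6] holders={T4}
Step 7: signal(T4) -> count=0 queue=[] holders={T6}
Step 8: wait(T1) -> count=0 queue=[T1] holders={T6}
Final holders: T6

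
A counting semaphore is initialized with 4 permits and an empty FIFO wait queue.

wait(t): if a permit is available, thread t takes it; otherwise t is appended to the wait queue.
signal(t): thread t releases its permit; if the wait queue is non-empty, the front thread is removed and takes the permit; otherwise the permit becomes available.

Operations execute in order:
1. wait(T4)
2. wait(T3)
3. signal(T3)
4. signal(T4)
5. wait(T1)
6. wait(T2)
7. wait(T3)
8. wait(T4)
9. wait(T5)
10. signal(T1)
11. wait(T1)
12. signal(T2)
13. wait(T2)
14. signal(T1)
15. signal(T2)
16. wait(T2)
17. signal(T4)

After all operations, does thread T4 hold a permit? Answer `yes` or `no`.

Answer: no

Derivation:
Step 1: wait(T4) -> count=3 queue=[] holders={T4}
Step 2: wait(T3) -> count=2 queue=[] holders={T3,T4}
Step 3: signal(T3) -> count=3 queue=[] holders={T4}
Step 4: signal(T4) -> count=4 queue=[] holders={none}
Step 5: wait(T1) -> count=3 queue=[] holders={T1}
Step 6: wait(T2) -> count=2 queue=[] holders={T1,T2}
Step 7: wait(T3) -> count=1 queue=[] holders={T1,T2,T3}
Step 8: wait(T4) -> count=0 queue=[] holders={T1,T2,T3,T4}
Step 9: wait(T5) -> count=0 queue=[T5] holders={T1,T2,T3,T4}
Step 10: signal(T1) -> count=0 queue=[] holders={T2,T3,T4,T5}
Step 11: wait(T1) -> count=0 queue=[T1] holders={T2,T3,T4,T5}
Step 12: signal(T2) -> count=0 queue=[] holders={T1,T3,T4,T5}
Step 13: wait(T2) -> count=0 queue=[T2] holders={T1,T3,T4,T5}
Step 14: signal(T1) -> count=0 queue=[] holders={T2,T3,T4,T5}
Step 15: signal(T2) -> count=1 queue=[] holders={T3,T4,T5}
Step 16: wait(T2) -> count=0 queue=[] holders={T2,T3,T4,T5}
Step 17: signal(T4) -> count=1 queue=[] holders={T2,T3,T5}
Final holders: {T2,T3,T5} -> T4 not in holders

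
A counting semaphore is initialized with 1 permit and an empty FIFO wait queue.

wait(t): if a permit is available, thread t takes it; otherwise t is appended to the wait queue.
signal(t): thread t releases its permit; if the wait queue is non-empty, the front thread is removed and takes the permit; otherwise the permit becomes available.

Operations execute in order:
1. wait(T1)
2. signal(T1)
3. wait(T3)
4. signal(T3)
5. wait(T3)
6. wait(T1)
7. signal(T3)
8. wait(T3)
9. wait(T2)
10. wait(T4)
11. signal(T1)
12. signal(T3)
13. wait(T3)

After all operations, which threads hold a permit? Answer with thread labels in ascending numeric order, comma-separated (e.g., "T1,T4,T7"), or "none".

Step 1: wait(T1) -> count=0 queue=[] holders={T1}
Step 2: signal(T1) -> count=1 queue=[] holders={none}
Step 3: wait(T3) -> count=0 queue=[] holders={T3}
Step 4: signal(T3) -> count=1 queue=[] holders={none}
Step 5: wait(T3) -> count=0 queue=[] holders={T3}
Step 6: wait(T1) -> count=0 queue=[T1] holders={T3}
Step 7: signal(T3) -> count=0 queue=[] holders={T1}
Step 8: wait(T3) -> count=0 queue=[T3] holders={T1}
Step 9: wait(T2) -> count=0 queue=[T3,T2] holders={T1}
Step 10: wait(T4) -> count=0 queue=[T3,T2,T4] holders={T1}
Step 11: signal(T1) -> count=0 queue=[T2,T4] holders={T3}
Step 12: signal(T3) -> count=0 queue=[T4] holders={T2}
Step 13: wait(T3) -> count=0 queue=[T4,T3] holders={T2}
Final holders: T2

Answer: T2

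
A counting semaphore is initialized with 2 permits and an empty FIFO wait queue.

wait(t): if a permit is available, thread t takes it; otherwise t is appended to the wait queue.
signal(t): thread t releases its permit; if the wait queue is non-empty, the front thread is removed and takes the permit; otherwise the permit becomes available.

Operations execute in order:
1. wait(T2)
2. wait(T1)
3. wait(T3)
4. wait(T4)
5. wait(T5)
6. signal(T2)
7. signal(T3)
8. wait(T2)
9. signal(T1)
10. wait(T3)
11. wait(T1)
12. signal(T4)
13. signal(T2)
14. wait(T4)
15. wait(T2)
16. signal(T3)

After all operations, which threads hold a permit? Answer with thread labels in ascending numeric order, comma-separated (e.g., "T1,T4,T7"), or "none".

Answer: T1,T5

Derivation:
Step 1: wait(T2) -> count=1 queue=[] holders={T2}
Step 2: wait(T1) -> count=0 queue=[] holders={T1,T2}
Step 3: wait(T3) -> count=0 queue=[T3] holders={T1,T2}
Step 4: wait(T4) -> count=0 queue=[T3,T4] holders={T1,T2}
Step 5: wait(T5) -> count=0 queue=[T3,T4,T5] holders={T1,T2}
Step 6: signal(T2) -> count=0 queue=[T4,T5] holders={T1,T3}
Step 7: signal(T3) -> count=0 queue=[T5] holders={T1,T4}
Step 8: wait(T2) -> count=0 queue=[T5,T2] holders={T1,T4}
Step 9: signal(T1) -> count=0 queue=[T2] holders={T4,T5}
Step 10: wait(T3) -> count=0 queue=[T2,T3] holders={T4,T5}
Step 11: wait(T1) -> count=0 queue=[T2,T3,T1] holders={T4,T5}
Step 12: signal(T4) -> count=0 queue=[T3,T1] holders={T2,T5}
Step 13: signal(T2) -> count=0 queue=[T1] holders={T3,T5}
Step 14: wait(T4) -> count=0 queue=[T1,T4] holders={T3,T5}
Step 15: wait(T2) -> count=0 queue=[T1,T4,T2] holders={T3,T5}
Step 16: signal(T3) -> count=0 queue=[T4,T2] holders={T1,T5}
Final holders: T1,T5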